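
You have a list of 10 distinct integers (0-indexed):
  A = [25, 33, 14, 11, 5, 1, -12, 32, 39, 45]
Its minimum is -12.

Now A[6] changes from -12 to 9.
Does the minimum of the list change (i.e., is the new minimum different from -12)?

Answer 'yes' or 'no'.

Answer: yes

Derivation:
Old min = -12
Change: A[6] -12 -> 9
Changed element was the min; new min must be rechecked.
New min = 1; changed? yes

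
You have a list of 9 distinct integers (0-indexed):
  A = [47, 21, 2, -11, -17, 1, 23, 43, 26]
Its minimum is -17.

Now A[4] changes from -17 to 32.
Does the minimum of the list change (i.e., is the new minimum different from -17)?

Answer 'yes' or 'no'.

Answer: yes

Derivation:
Old min = -17
Change: A[4] -17 -> 32
Changed element was the min; new min must be rechecked.
New min = -11; changed? yes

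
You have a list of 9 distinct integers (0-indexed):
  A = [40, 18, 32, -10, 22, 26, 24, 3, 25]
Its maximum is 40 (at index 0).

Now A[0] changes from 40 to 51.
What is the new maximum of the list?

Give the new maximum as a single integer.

Old max = 40 (at index 0)
Change: A[0] 40 -> 51
Changed element WAS the max -> may need rescan.
  Max of remaining elements: 32
  New max = max(51, 32) = 51

Answer: 51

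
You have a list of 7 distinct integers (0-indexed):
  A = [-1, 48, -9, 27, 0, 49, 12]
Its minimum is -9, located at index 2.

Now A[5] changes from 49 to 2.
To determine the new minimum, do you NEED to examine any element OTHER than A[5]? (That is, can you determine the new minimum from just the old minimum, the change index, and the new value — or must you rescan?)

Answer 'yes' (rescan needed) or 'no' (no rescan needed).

Old min = -9 at index 2
Change at index 5: 49 -> 2
Index 5 was NOT the min. New min = min(-9, 2). No rescan of other elements needed.
Needs rescan: no

Answer: no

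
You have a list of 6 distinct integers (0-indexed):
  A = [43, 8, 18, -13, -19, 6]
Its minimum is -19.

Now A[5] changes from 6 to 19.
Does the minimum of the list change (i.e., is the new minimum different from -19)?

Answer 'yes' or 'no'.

Answer: no

Derivation:
Old min = -19
Change: A[5] 6 -> 19
Changed element was NOT the min; min changes only if 19 < -19.
New min = -19; changed? no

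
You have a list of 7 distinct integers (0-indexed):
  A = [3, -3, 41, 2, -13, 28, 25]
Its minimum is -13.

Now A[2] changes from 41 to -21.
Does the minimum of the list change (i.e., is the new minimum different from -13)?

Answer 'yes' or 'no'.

Answer: yes

Derivation:
Old min = -13
Change: A[2] 41 -> -21
Changed element was NOT the min; min changes only if -21 < -13.
New min = -21; changed? yes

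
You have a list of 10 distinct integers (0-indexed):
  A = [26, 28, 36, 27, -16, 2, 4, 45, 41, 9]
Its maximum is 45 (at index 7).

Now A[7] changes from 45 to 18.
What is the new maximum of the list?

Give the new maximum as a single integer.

Answer: 41

Derivation:
Old max = 45 (at index 7)
Change: A[7] 45 -> 18
Changed element WAS the max -> may need rescan.
  Max of remaining elements: 41
  New max = max(18, 41) = 41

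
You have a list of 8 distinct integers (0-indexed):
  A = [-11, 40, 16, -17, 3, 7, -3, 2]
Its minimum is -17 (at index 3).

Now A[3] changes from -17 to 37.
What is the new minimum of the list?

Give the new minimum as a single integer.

Answer: -11

Derivation:
Old min = -17 (at index 3)
Change: A[3] -17 -> 37
Changed element WAS the min. Need to check: is 37 still <= all others?
  Min of remaining elements: -11
  New min = min(37, -11) = -11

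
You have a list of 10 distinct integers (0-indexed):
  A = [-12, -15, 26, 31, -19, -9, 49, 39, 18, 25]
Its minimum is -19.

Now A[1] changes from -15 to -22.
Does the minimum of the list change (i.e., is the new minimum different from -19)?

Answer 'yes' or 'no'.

Old min = -19
Change: A[1] -15 -> -22
Changed element was NOT the min; min changes only if -22 < -19.
New min = -22; changed? yes

Answer: yes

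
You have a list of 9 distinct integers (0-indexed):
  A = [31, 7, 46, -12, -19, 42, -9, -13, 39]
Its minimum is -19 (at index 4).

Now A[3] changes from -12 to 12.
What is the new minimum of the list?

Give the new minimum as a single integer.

Old min = -19 (at index 4)
Change: A[3] -12 -> 12
Changed element was NOT the old min.
  New min = min(old_min, new_val) = min(-19, 12) = -19

Answer: -19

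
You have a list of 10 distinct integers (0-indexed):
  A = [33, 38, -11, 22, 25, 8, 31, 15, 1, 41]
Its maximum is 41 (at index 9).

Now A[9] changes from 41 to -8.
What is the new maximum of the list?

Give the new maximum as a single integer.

Answer: 38

Derivation:
Old max = 41 (at index 9)
Change: A[9] 41 -> -8
Changed element WAS the max -> may need rescan.
  Max of remaining elements: 38
  New max = max(-8, 38) = 38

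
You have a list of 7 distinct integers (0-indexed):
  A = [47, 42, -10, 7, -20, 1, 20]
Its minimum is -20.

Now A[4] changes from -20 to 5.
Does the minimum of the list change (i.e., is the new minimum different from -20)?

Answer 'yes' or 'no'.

Old min = -20
Change: A[4] -20 -> 5
Changed element was the min; new min must be rechecked.
New min = -10; changed? yes

Answer: yes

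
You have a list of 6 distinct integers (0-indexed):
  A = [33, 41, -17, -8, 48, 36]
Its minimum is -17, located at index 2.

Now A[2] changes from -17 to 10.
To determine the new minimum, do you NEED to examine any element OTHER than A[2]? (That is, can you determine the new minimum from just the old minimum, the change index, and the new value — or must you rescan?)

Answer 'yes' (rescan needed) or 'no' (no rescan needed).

Answer: yes

Derivation:
Old min = -17 at index 2
Change at index 2: -17 -> 10
Index 2 WAS the min and new value 10 > old min -17. Must rescan other elements to find the new min.
Needs rescan: yes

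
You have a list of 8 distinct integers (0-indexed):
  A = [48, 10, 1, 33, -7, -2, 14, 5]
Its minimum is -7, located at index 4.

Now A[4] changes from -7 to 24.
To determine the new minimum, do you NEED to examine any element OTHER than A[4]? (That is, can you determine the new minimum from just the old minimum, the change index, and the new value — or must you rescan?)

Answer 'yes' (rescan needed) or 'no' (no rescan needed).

Old min = -7 at index 4
Change at index 4: -7 -> 24
Index 4 WAS the min and new value 24 > old min -7. Must rescan other elements to find the new min.
Needs rescan: yes

Answer: yes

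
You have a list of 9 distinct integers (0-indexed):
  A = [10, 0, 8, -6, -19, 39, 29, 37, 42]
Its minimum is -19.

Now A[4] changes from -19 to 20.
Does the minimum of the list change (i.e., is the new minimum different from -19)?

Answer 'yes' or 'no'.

Answer: yes

Derivation:
Old min = -19
Change: A[4] -19 -> 20
Changed element was the min; new min must be rechecked.
New min = -6; changed? yes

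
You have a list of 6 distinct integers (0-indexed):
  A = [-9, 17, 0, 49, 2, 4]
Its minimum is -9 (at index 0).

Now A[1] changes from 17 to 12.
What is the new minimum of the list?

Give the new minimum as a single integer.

Answer: -9

Derivation:
Old min = -9 (at index 0)
Change: A[1] 17 -> 12
Changed element was NOT the old min.
  New min = min(old_min, new_val) = min(-9, 12) = -9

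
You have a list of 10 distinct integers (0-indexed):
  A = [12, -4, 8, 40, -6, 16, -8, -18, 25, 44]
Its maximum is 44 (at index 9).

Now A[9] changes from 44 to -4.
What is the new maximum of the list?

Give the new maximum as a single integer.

Old max = 44 (at index 9)
Change: A[9] 44 -> -4
Changed element WAS the max -> may need rescan.
  Max of remaining elements: 40
  New max = max(-4, 40) = 40

Answer: 40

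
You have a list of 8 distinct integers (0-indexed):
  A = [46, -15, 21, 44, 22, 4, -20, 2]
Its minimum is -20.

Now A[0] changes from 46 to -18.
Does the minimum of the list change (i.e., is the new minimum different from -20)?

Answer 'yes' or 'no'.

Old min = -20
Change: A[0] 46 -> -18
Changed element was NOT the min; min changes only if -18 < -20.
New min = -20; changed? no

Answer: no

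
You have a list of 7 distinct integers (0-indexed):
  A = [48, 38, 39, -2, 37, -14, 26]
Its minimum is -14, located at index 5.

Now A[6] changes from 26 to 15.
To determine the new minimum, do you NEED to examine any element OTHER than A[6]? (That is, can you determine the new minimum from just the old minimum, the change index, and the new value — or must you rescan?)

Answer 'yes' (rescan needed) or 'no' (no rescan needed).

Answer: no

Derivation:
Old min = -14 at index 5
Change at index 6: 26 -> 15
Index 6 was NOT the min. New min = min(-14, 15). No rescan of other elements needed.
Needs rescan: no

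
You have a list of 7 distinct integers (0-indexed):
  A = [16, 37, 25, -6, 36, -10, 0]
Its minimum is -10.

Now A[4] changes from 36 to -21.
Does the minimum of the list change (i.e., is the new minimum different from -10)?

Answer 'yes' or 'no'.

Old min = -10
Change: A[4] 36 -> -21
Changed element was NOT the min; min changes only if -21 < -10.
New min = -21; changed? yes

Answer: yes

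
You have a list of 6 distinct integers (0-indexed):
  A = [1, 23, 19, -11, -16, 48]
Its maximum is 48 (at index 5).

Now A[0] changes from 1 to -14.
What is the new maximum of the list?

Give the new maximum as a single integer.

Answer: 48

Derivation:
Old max = 48 (at index 5)
Change: A[0] 1 -> -14
Changed element was NOT the old max.
  New max = max(old_max, new_val) = max(48, -14) = 48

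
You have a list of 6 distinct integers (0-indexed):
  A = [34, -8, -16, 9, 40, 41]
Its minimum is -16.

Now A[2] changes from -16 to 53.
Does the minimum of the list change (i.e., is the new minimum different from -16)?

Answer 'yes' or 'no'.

Answer: yes

Derivation:
Old min = -16
Change: A[2] -16 -> 53
Changed element was the min; new min must be rechecked.
New min = -8; changed? yes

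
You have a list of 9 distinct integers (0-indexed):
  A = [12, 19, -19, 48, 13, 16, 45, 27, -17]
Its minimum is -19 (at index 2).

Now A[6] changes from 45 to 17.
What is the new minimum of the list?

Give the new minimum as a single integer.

Answer: -19

Derivation:
Old min = -19 (at index 2)
Change: A[6] 45 -> 17
Changed element was NOT the old min.
  New min = min(old_min, new_val) = min(-19, 17) = -19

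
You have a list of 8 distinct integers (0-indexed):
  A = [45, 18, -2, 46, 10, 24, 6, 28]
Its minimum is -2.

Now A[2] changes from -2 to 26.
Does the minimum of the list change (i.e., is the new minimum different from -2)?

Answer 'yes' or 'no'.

Old min = -2
Change: A[2] -2 -> 26
Changed element was the min; new min must be rechecked.
New min = 6; changed? yes

Answer: yes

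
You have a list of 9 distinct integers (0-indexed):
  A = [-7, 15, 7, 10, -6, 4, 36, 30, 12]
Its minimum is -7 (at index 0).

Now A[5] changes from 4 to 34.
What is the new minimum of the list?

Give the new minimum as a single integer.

Old min = -7 (at index 0)
Change: A[5] 4 -> 34
Changed element was NOT the old min.
  New min = min(old_min, new_val) = min(-7, 34) = -7

Answer: -7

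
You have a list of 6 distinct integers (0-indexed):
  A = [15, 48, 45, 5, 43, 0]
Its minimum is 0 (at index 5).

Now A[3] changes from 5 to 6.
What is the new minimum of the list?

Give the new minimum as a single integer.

Answer: 0

Derivation:
Old min = 0 (at index 5)
Change: A[3] 5 -> 6
Changed element was NOT the old min.
  New min = min(old_min, new_val) = min(0, 6) = 0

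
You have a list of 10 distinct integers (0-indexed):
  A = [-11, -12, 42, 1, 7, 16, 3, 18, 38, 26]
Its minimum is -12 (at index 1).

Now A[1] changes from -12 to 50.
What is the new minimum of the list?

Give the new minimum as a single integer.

Answer: -11

Derivation:
Old min = -12 (at index 1)
Change: A[1] -12 -> 50
Changed element WAS the min. Need to check: is 50 still <= all others?
  Min of remaining elements: -11
  New min = min(50, -11) = -11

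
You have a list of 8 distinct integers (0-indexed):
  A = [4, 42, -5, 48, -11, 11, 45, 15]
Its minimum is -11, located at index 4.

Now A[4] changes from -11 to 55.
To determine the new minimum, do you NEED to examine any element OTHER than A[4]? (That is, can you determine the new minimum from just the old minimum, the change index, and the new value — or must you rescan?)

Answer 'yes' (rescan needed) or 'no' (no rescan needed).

Old min = -11 at index 4
Change at index 4: -11 -> 55
Index 4 WAS the min and new value 55 > old min -11. Must rescan other elements to find the new min.
Needs rescan: yes

Answer: yes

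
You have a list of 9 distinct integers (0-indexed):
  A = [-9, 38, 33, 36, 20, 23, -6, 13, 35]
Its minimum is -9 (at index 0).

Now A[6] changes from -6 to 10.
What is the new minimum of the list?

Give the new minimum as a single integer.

Old min = -9 (at index 0)
Change: A[6] -6 -> 10
Changed element was NOT the old min.
  New min = min(old_min, new_val) = min(-9, 10) = -9

Answer: -9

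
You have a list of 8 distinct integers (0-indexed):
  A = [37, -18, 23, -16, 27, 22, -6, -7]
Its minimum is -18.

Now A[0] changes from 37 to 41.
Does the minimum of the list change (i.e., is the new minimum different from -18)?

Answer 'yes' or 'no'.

Answer: no

Derivation:
Old min = -18
Change: A[0] 37 -> 41
Changed element was NOT the min; min changes only if 41 < -18.
New min = -18; changed? no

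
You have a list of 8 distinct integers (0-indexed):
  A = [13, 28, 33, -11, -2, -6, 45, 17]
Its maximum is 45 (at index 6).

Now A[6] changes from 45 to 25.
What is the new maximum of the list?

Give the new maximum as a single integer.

Old max = 45 (at index 6)
Change: A[6] 45 -> 25
Changed element WAS the max -> may need rescan.
  Max of remaining elements: 33
  New max = max(25, 33) = 33

Answer: 33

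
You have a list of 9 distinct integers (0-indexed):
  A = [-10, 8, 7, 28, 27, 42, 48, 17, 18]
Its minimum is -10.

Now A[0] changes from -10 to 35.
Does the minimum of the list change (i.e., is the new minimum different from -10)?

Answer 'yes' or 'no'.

Answer: yes

Derivation:
Old min = -10
Change: A[0] -10 -> 35
Changed element was the min; new min must be rechecked.
New min = 7; changed? yes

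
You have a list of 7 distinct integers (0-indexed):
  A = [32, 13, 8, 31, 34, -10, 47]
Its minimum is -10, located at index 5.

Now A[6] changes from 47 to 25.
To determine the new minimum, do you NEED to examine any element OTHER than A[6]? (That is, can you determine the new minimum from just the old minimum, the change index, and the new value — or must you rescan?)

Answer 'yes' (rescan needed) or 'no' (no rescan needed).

Answer: no

Derivation:
Old min = -10 at index 5
Change at index 6: 47 -> 25
Index 6 was NOT the min. New min = min(-10, 25). No rescan of other elements needed.
Needs rescan: no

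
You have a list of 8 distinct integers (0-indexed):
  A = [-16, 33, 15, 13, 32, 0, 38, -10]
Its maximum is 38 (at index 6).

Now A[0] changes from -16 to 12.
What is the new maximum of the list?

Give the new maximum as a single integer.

Old max = 38 (at index 6)
Change: A[0] -16 -> 12
Changed element was NOT the old max.
  New max = max(old_max, new_val) = max(38, 12) = 38

Answer: 38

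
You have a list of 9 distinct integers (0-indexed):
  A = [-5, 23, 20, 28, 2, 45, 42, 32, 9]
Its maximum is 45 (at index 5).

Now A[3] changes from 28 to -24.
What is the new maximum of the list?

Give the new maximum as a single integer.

Answer: 45

Derivation:
Old max = 45 (at index 5)
Change: A[3] 28 -> -24
Changed element was NOT the old max.
  New max = max(old_max, new_val) = max(45, -24) = 45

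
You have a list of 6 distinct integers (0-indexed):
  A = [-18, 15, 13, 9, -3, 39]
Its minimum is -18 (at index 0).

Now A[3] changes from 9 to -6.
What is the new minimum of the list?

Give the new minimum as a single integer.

Answer: -18

Derivation:
Old min = -18 (at index 0)
Change: A[3] 9 -> -6
Changed element was NOT the old min.
  New min = min(old_min, new_val) = min(-18, -6) = -18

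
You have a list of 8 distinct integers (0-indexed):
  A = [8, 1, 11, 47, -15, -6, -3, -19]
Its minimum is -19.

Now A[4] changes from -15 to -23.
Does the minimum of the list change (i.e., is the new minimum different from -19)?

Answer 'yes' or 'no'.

Old min = -19
Change: A[4] -15 -> -23
Changed element was NOT the min; min changes only if -23 < -19.
New min = -23; changed? yes

Answer: yes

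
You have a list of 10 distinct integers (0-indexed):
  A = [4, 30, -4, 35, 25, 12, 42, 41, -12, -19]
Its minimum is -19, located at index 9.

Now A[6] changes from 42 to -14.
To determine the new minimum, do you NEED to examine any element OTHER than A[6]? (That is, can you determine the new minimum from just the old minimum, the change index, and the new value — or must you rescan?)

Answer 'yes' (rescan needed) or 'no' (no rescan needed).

Answer: no

Derivation:
Old min = -19 at index 9
Change at index 6: 42 -> -14
Index 6 was NOT the min. New min = min(-19, -14). No rescan of other elements needed.
Needs rescan: no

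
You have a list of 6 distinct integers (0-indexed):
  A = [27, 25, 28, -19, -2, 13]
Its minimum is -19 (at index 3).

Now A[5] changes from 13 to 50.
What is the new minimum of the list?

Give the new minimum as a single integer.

Answer: -19

Derivation:
Old min = -19 (at index 3)
Change: A[5] 13 -> 50
Changed element was NOT the old min.
  New min = min(old_min, new_val) = min(-19, 50) = -19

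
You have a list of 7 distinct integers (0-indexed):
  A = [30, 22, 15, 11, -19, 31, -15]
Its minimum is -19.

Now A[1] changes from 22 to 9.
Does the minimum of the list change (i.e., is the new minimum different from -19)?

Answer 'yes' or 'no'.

Old min = -19
Change: A[1] 22 -> 9
Changed element was NOT the min; min changes only if 9 < -19.
New min = -19; changed? no

Answer: no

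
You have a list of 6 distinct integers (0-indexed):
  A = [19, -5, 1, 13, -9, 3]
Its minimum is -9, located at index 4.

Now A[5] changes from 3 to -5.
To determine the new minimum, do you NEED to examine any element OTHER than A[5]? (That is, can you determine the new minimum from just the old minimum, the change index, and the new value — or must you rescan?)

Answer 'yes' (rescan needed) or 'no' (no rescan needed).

Answer: no

Derivation:
Old min = -9 at index 4
Change at index 5: 3 -> -5
Index 5 was NOT the min. New min = min(-9, -5). No rescan of other elements needed.
Needs rescan: no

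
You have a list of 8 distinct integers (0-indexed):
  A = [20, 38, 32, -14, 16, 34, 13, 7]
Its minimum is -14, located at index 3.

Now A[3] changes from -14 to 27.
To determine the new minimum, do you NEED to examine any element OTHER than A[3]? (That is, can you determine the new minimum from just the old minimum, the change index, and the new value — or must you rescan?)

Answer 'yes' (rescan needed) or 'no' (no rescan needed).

Answer: yes

Derivation:
Old min = -14 at index 3
Change at index 3: -14 -> 27
Index 3 WAS the min and new value 27 > old min -14. Must rescan other elements to find the new min.
Needs rescan: yes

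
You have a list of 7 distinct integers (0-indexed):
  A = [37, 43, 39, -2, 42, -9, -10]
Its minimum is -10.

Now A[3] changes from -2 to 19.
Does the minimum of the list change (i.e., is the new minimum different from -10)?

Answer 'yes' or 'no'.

Old min = -10
Change: A[3] -2 -> 19
Changed element was NOT the min; min changes only if 19 < -10.
New min = -10; changed? no

Answer: no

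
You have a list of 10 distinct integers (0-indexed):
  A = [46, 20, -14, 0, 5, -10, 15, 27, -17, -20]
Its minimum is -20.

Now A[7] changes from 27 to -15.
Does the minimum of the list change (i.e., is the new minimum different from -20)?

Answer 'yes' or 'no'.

Answer: no

Derivation:
Old min = -20
Change: A[7] 27 -> -15
Changed element was NOT the min; min changes only if -15 < -20.
New min = -20; changed? no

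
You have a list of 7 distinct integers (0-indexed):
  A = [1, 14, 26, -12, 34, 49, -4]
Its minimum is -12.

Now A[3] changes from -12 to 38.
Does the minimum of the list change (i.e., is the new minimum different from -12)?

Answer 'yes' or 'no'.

Old min = -12
Change: A[3] -12 -> 38
Changed element was the min; new min must be rechecked.
New min = -4; changed? yes

Answer: yes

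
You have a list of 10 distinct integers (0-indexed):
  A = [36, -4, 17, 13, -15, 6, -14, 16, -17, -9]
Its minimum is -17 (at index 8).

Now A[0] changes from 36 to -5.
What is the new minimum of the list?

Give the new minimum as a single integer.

Old min = -17 (at index 8)
Change: A[0] 36 -> -5
Changed element was NOT the old min.
  New min = min(old_min, new_val) = min(-17, -5) = -17

Answer: -17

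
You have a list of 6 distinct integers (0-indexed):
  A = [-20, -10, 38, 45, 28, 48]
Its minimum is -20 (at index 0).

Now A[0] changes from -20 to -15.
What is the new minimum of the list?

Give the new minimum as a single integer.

Old min = -20 (at index 0)
Change: A[0] -20 -> -15
Changed element WAS the min. Need to check: is -15 still <= all others?
  Min of remaining elements: -10
  New min = min(-15, -10) = -15

Answer: -15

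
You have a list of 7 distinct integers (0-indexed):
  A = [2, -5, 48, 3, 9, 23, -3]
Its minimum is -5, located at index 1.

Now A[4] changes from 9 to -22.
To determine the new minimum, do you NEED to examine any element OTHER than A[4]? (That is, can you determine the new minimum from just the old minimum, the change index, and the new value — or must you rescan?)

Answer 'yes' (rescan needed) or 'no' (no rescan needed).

Answer: no

Derivation:
Old min = -5 at index 1
Change at index 4: 9 -> -22
Index 4 was NOT the min. New min = min(-5, -22). No rescan of other elements needed.
Needs rescan: no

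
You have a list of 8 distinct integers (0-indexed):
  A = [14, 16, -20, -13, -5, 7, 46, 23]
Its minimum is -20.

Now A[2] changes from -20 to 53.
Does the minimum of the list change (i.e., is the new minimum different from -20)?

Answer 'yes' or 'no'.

Old min = -20
Change: A[2] -20 -> 53
Changed element was the min; new min must be rechecked.
New min = -13; changed? yes

Answer: yes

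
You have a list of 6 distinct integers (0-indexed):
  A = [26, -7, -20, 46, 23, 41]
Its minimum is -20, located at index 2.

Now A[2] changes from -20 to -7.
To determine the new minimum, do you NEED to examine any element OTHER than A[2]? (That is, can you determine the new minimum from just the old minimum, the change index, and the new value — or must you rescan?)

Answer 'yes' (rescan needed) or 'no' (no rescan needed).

Answer: yes

Derivation:
Old min = -20 at index 2
Change at index 2: -20 -> -7
Index 2 WAS the min and new value -7 > old min -20. Must rescan other elements to find the new min.
Needs rescan: yes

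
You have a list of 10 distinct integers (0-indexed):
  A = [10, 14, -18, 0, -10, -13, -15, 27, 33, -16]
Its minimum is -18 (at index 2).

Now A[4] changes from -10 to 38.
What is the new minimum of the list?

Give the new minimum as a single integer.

Answer: -18

Derivation:
Old min = -18 (at index 2)
Change: A[4] -10 -> 38
Changed element was NOT the old min.
  New min = min(old_min, new_val) = min(-18, 38) = -18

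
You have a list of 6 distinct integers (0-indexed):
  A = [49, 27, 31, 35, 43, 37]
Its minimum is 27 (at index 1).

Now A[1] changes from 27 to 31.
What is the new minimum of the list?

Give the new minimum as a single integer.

Old min = 27 (at index 1)
Change: A[1] 27 -> 31
Changed element WAS the min. Need to check: is 31 still <= all others?
  Min of remaining elements: 31
  New min = min(31, 31) = 31

Answer: 31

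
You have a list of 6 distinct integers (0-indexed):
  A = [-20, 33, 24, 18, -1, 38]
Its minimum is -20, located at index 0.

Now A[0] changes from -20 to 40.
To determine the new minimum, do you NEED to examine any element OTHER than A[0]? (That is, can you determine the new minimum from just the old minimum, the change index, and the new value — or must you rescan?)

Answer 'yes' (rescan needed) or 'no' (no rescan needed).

Old min = -20 at index 0
Change at index 0: -20 -> 40
Index 0 WAS the min and new value 40 > old min -20. Must rescan other elements to find the new min.
Needs rescan: yes

Answer: yes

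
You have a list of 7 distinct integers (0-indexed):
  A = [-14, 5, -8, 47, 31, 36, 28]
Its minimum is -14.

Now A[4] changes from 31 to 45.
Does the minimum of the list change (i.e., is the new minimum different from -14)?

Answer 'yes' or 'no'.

Old min = -14
Change: A[4] 31 -> 45
Changed element was NOT the min; min changes only if 45 < -14.
New min = -14; changed? no

Answer: no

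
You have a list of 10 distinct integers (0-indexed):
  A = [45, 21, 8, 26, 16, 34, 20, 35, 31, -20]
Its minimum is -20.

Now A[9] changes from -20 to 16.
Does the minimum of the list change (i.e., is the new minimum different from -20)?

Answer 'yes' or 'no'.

Old min = -20
Change: A[9] -20 -> 16
Changed element was the min; new min must be rechecked.
New min = 8; changed? yes

Answer: yes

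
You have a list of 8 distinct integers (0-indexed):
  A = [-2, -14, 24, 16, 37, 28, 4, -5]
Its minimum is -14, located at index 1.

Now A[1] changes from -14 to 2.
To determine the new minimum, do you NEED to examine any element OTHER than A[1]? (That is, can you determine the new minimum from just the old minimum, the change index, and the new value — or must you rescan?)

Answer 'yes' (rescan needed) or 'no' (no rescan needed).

Answer: yes

Derivation:
Old min = -14 at index 1
Change at index 1: -14 -> 2
Index 1 WAS the min and new value 2 > old min -14. Must rescan other elements to find the new min.
Needs rescan: yes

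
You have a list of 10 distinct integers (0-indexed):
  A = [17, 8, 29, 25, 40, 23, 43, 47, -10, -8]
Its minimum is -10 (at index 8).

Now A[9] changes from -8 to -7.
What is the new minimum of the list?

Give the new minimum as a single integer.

Answer: -10

Derivation:
Old min = -10 (at index 8)
Change: A[9] -8 -> -7
Changed element was NOT the old min.
  New min = min(old_min, new_val) = min(-10, -7) = -10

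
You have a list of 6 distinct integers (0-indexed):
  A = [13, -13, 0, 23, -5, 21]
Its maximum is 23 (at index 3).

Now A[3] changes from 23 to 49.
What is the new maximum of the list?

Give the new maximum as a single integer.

Old max = 23 (at index 3)
Change: A[3] 23 -> 49
Changed element WAS the max -> may need rescan.
  Max of remaining elements: 21
  New max = max(49, 21) = 49

Answer: 49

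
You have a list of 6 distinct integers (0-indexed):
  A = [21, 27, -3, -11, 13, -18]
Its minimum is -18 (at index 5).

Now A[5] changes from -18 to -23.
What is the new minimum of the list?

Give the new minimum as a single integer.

Answer: -23

Derivation:
Old min = -18 (at index 5)
Change: A[5] -18 -> -23
Changed element WAS the min. Need to check: is -23 still <= all others?
  Min of remaining elements: -11
  New min = min(-23, -11) = -23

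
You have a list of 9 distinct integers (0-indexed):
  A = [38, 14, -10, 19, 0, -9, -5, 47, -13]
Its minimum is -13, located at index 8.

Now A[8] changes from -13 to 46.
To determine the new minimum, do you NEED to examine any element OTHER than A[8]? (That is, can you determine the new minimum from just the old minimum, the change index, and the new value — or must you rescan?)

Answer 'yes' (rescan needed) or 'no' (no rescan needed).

Answer: yes

Derivation:
Old min = -13 at index 8
Change at index 8: -13 -> 46
Index 8 WAS the min and new value 46 > old min -13. Must rescan other elements to find the new min.
Needs rescan: yes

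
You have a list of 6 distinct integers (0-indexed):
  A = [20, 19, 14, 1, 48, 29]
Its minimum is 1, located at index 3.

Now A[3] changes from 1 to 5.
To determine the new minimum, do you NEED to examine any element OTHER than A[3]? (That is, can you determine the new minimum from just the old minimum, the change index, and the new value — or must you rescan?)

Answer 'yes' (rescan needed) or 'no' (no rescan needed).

Answer: yes

Derivation:
Old min = 1 at index 3
Change at index 3: 1 -> 5
Index 3 WAS the min and new value 5 > old min 1. Must rescan other elements to find the new min.
Needs rescan: yes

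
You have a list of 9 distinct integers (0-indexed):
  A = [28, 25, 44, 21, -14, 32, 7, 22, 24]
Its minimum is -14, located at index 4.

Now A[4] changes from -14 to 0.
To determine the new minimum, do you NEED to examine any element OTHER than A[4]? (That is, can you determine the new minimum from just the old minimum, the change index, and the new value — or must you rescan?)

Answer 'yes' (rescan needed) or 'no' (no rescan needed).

Old min = -14 at index 4
Change at index 4: -14 -> 0
Index 4 WAS the min and new value 0 > old min -14. Must rescan other elements to find the new min.
Needs rescan: yes

Answer: yes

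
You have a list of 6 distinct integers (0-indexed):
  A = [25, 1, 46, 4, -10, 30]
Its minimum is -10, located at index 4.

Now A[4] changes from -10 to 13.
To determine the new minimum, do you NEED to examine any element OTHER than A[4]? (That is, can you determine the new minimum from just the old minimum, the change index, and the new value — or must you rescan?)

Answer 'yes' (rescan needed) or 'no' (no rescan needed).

Answer: yes

Derivation:
Old min = -10 at index 4
Change at index 4: -10 -> 13
Index 4 WAS the min and new value 13 > old min -10. Must rescan other elements to find the new min.
Needs rescan: yes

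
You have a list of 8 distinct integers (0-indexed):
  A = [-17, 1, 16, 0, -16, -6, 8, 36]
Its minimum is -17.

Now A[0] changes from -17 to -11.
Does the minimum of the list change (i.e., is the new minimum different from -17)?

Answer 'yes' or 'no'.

Answer: yes

Derivation:
Old min = -17
Change: A[0] -17 -> -11
Changed element was the min; new min must be rechecked.
New min = -16; changed? yes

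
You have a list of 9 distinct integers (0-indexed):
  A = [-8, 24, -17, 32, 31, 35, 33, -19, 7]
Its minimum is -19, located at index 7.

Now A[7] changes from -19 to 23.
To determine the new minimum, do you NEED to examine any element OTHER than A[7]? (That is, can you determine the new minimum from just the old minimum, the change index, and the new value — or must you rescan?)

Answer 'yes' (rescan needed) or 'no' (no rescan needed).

Old min = -19 at index 7
Change at index 7: -19 -> 23
Index 7 WAS the min and new value 23 > old min -19. Must rescan other elements to find the new min.
Needs rescan: yes

Answer: yes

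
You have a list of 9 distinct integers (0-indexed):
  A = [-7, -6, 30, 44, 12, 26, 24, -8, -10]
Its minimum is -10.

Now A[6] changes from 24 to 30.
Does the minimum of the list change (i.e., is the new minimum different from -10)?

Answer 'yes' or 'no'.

Answer: no

Derivation:
Old min = -10
Change: A[6] 24 -> 30
Changed element was NOT the min; min changes only if 30 < -10.
New min = -10; changed? no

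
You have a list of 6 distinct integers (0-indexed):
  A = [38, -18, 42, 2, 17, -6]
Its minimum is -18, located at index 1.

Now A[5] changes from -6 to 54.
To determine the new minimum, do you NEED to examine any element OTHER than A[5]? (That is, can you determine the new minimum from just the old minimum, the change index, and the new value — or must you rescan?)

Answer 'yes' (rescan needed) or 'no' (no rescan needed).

Old min = -18 at index 1
Change at index 5: -6 -> 54
Index 5 was NOT the min. New min = min(-18, 54). No rescan of other elements needed.
Needs rescan: no

Answer: no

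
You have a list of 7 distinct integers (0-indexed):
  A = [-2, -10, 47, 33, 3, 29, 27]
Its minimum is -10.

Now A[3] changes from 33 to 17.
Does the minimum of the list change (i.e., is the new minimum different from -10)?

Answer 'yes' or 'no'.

Answer: no

Derivation:
Old min = -10
Change: A[3] 33 -> 17
Changed element was NOT the min; min changes only if 17 < -10.
New min = -10; changed? no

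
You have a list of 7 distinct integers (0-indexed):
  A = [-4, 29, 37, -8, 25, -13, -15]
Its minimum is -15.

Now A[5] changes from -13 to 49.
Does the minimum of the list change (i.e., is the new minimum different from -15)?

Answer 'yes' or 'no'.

Old min = -15
Change: A[5] -13 -> 49
Changed element was NOT the min; min changes only if 49 < -15.
New min = -15; changed? no

Answer: no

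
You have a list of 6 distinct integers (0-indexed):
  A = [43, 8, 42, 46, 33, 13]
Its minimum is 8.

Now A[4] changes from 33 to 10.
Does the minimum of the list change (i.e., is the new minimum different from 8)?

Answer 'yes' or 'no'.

Old min = 8
Change: A[4] 33 -> 10
Changed element was NOT the min; min changes only if 10 < 8.
New min = 8; changed? no

Answer: no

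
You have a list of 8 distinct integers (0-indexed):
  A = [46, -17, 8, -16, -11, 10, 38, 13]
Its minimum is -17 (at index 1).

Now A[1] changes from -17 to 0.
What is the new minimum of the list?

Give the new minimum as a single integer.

Answer: -16

Derivation:
Old min = -17 (at index 1)
Change: A[1] -17 -> 0
Changed element WAS the min. Need to check: is 0 still <= all others?
  Min of remaining elements: -16
  New min = min(0, -16) = -16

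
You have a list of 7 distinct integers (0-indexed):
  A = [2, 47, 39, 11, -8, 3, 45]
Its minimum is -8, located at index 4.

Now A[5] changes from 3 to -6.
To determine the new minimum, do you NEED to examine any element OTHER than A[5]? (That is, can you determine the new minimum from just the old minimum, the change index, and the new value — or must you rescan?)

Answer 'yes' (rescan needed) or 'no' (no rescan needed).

Answer: no

Derivation:
Old min = -8 at index 4
Change at index 5: 3 -> -6
Index 5 was NOT the min. New min = min(-8, -6). No rescan of other elements needed.
Needs rescan: no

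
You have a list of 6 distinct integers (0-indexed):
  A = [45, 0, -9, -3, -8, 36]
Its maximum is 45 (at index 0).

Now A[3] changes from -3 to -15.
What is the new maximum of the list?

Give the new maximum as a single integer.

Answer: 45

Derivation:
Old max = 45 (at index 0)
Change: A[3] -3 -> -15
Changed element was NOT the old max.
  New max = max(old_max, new_val) = max(45, -15) = 45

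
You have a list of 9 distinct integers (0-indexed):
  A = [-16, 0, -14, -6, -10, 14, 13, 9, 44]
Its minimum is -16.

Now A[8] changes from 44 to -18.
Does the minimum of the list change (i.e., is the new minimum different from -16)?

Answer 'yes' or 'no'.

Answer: yes

Derivation:
Old min = -16
Change: A[8] 44 -> -18
Changed element was NOT the min; min changes only if -18 < -16.
New min = -18; changed? yes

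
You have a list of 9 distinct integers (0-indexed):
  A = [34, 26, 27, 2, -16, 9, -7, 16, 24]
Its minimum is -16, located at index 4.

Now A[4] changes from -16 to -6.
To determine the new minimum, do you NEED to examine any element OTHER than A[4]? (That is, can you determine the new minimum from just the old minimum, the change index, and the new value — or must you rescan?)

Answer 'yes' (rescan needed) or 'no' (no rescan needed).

Answer: yes

Derivation:
Old min = -16 at index 4
Change at index 4: -16 -> -6
Index 4 WAS the min and new value -6 > old min -16. Must rescan other elements to find the new min.
Needs rescan: yes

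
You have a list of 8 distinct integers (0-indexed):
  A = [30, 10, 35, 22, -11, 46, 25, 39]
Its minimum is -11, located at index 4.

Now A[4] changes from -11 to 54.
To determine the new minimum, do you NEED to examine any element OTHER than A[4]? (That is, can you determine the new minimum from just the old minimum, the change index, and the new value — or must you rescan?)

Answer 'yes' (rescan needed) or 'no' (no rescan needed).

Old min = -11 at index 4
Change at index 4: -11 -> 54
Index 4 WAS the min and new value 54 > old min -11. Must rescan other elements to find the new min.
Needs rescan: yes

Answer: yes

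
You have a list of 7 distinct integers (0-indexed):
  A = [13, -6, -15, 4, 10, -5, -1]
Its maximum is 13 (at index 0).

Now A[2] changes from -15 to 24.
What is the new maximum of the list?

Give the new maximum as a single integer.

Answer: 24

Derivation:
Old max = 13 (at index 0)
Change: A[2] -15 -> 24
Changed element was NOT the old max.
  New max = max(old_max, new_val) = max(13, 24) = 24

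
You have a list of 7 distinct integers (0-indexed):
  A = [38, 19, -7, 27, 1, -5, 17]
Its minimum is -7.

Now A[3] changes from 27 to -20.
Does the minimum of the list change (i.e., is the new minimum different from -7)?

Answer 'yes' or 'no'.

Answer: yes

Derivation:
Old min = -7
Change: A[3] 27 -> -20
Changed element was NOT the min; min changes only if -20 < -7.
New min = -20; changed? yes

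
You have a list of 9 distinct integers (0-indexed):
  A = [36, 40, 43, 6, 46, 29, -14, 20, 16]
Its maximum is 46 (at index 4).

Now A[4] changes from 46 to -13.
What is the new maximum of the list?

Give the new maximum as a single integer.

Answer: 43

Derivation:
Old max = 46 (at index 4)
Change: A[4] 46 -> -13
Changed element WAS the max -> may need rescan.
  Max of remaining elements: 43
  New max = max(-13, 43) = 43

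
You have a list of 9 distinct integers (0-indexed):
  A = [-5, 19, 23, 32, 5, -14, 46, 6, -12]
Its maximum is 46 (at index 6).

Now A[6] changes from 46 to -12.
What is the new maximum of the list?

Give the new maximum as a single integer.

Answer: 32

Derivation:
Old max = 46 (at index 6)
Change: A[6] 46 -> -12
Changed element WAS the max -> may need rescan.
  Max of remaining elements: 32
  New max = max(-12, 32) = 32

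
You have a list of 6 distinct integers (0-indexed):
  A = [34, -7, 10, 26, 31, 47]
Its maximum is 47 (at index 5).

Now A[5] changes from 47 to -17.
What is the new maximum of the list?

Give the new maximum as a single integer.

Old max = 47 (at index 5)
Change: A[5] 47 -> -17
Changed element WAS the max -> may need rescan.
  Max of remaining elements: 34
  New max = max(-17, 34) = 34

Answer: 34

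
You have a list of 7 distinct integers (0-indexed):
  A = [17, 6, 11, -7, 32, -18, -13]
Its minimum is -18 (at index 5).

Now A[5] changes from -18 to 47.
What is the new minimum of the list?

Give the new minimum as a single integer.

Old min = -18 (at index 5)
Change: A[5] -18 -> 47
Changed element WAS the min. Need to check: is 47 still <= all others?
  Min of remaining elements: -13
  New min = min(47, -13) = -13

Answer: -13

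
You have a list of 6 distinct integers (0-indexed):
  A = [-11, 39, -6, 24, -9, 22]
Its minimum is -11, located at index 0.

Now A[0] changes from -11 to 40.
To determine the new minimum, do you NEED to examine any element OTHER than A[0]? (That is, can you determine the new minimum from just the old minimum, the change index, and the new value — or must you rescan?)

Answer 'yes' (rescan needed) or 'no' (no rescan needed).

Old min = -11 at index 0
Change at index 0: -11 -> 40
Index 0 WAS the min and new value 40 > old min -11. Must rescan other elements to find the new min.
Needs rescan: yes

Answer: yes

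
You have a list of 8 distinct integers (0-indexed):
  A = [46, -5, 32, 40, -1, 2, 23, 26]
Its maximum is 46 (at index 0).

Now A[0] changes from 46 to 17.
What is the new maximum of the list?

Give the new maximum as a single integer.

Answer: 40

Derivation:
Old max = 46 (at index 0)
Change: A[0] 46 -> 17
Changed element WAS the max -> may need rescan.
  Max of remaining elements: 40
  New max = max(17, 40) = 40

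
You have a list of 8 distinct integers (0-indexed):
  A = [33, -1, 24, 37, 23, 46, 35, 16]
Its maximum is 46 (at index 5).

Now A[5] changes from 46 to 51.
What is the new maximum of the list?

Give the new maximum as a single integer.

Old max = 46 (at index 5)
Change: A[5] 46 -> 51
Changed element WAS the max -> may need rescan.
  Max of remaining elements: 37
  New max = max(51, 37) = 51

Answer: 51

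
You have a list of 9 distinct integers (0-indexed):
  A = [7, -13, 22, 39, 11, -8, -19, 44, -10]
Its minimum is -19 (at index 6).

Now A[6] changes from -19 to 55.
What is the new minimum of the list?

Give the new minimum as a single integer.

Answer: -13

Derivation:
Old min = -19 (at index 6)
Change: A[6] -19 -> 55
Changed element WAS the min. Need to check: is 55 still <= all others?
  Min of remaining elements: -13
  New min = min(55, -13) = -13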